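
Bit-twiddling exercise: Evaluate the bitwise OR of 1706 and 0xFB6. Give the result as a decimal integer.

4030

1706 = 011010101010
0xFB6 = 111110110110
 OR → 111110111110 = 4030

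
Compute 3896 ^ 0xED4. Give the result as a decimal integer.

492

3896 = 111100111000
0xED4 = 111011010100
XOR → 000111101100 = 492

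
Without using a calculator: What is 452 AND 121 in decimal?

64

452 = 111000100
121 = 001111001
AND → 001000000 = 64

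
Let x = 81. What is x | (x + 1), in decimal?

x = 1010001 = 81
x + 1 = 1010010
OR    = 1010011 = 83
(x | (x + 1) sets the lowest cleared bit.)

83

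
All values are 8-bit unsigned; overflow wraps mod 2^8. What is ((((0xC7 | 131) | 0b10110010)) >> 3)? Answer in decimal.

0xC7 = 11000111
131 = 10000011
→ | → 11000111 = 199
0b10110010 = 10110010
→ | → 11110111 = 247
→ >> 3 → 00011110 = 30

30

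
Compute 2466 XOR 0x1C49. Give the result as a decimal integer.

2466 = 0100110100010
0x1C49 = 1110001001001
XOR → 1010111101011 = 5611

5611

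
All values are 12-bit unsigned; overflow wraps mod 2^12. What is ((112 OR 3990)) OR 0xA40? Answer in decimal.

112 = 000001110000
3990 = 111110010110
→ OR → 111111110110 = 4086
0xA40 = 101001000000
→ OR → 111111110110 = 4086

4086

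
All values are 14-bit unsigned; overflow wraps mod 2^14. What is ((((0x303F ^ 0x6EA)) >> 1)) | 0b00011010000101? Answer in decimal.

8175

0x303F = 11000000111111
0x6EA = 00011011101010
→ ^ → 11011011010101 = 14037
→ >> 1 → 01101101101010 = 7018
0b00011010000101 = 00011010000101
→ | → 01111111101111 = 8175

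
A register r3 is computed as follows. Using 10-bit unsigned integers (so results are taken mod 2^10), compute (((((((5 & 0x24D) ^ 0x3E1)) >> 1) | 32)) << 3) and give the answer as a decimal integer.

912

5 = 0000000101
0x24D = 1001001101
→ & → 0000000101 = 5
0x3E1 = 1111100001
→ ^ → 1111100100 = 996
→ >> 1 → 0111110010 = 498
32 = 0000100000
→ | → 0111110010 = 498
→ << 3 (mod 2^10) → 1110010000 = 912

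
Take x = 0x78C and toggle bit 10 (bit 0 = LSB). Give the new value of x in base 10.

908

x = 0011110001100
bit 10 is currently 1; toggle it via x ^ (1 << 10) = x ^ 1024
→ 0001110001100 = 908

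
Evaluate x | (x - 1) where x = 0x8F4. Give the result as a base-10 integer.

x = 100011110100 = 2292
x - 1 = 100011110011
OR    = 100011110111 = 2295
(x | (x - 1) sets all bits below the lowest set bit.)

2295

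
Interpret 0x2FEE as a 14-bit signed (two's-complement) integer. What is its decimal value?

pattern = 10111111101110 (MSB is 1 ⇒ negative)
Invert: 01000000010001, add 1 → 01000000010010 = 4114, so the value is -4114.
(Equivalently: 12270 - 2^14 = 12270 - 16384 = -4114.)

-4114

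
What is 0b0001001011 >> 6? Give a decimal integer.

1

x = 1001011
shift right by 6 → 0000001 = 1
(equivalently, floor(75 / 64))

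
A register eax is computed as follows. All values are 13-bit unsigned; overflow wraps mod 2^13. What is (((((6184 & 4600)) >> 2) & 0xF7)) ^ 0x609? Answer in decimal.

6184 = 1100000101000
4600 = 1000111111000
→ & → 1000000101000 = 4136
→ >> 2 → 0010000001010 = 1034
0xF7 = 0000011110111
→ & → 0000000000010 = 2
0x609 = 0011000001001
→ ^ → 0011000001011 = 1547

1547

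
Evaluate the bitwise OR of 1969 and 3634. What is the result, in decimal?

4019

1969 = 011110110001
3634 = 111000110010
 OR → 111110110011 = 4019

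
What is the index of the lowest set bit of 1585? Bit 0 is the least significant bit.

1585 = 11000110001
Trailing zeros: 0, so the lowest set bit is bit 0 (value 1).

0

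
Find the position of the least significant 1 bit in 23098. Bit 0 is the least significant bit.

1

23098 = 101101000111010
Trailing zeros: 1, so the lowest set bit is bit 1 (value 2).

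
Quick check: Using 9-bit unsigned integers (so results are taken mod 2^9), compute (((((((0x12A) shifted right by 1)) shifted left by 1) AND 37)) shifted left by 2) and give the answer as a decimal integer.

128

0x12A = 100101010
→ shifted right by 1 → 010010101 = 149
→ shifted left by 1 (mod 2^9) → 100101010 = 298
37 = 000100101
→ AND → 000100000 = 32
→ shifted left by 2 (mod 2^9) → 010000000 = 128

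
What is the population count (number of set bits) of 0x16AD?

8

0x16AD = 1011010101101
Count the 1s: 1 + 1 + 1 + 1 + 1 + 1 + 1 + 1 = 8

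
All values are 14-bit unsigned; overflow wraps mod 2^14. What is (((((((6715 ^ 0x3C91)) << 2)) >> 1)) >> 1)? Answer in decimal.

6715 = 01101000111011
0x3C91 = 11110010010001
→ ^ → 10011010101010 = 9898
→ << 2 (mod 2^14) → 01101010101000 = 6824
→ >> 1 → 00110101010100 = 3412
→ >> 1 → 00011010101010 = 1706

1706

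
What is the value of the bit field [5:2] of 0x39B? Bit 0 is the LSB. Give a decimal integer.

v = 01110011011
Shift right by 2: 011100110
Mask low 4 bits: 0110 = 6

6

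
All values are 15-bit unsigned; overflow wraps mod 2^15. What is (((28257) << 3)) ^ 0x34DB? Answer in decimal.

28257 = 110111001100001
→ << 3 (mod 2^15) → 111001100001000 = 29448
0x34DB = 011010011011011
→ ^ → 100011111010011 = 18387

18387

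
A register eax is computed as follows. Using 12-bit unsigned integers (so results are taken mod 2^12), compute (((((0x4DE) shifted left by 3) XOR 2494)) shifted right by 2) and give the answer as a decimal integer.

979

0x4DE = 010011011110
→ shifted left by 3 (mod 2^12) → 011011110000 = 1776
2494 = 100110111110
→ XOR → 111101001110 = 3918
→ shifted right by 2 → 001111010011 = 979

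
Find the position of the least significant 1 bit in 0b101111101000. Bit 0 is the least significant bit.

3

0b101111101000 = 101111101000
Trailing zeros: 3, so the lowest set bit is bit 3 (value 8).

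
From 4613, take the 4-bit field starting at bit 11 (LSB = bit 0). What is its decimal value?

2

v = 001001000000101
Shift right by 11: 0010
Mask low 4 bits: 0010 = 2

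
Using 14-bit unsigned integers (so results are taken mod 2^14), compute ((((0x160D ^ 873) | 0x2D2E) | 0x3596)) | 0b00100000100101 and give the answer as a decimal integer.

0x160D = 01011000001101
873 = 00001101101001
→ ^ → 01010101100100 = 5476
0x2D2E = 10110100101110
→ | → 11110101101110 = 15726
0x3596 = 11010110010110
→ | → 11110111111110 = 15870
0b00100000100101 = 00100000100101
→ | → 11110111111111 = 15871

15871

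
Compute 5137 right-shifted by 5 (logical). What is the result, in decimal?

5137 = 1010000010001
shift right by 5 → 0000010100000 = 160
(equivalently, floor(5137 / 32))

160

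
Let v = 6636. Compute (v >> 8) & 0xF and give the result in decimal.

9

v = 1100111101100
Shift right by 8: 11001
Mask low 4 bits: 1001 = 9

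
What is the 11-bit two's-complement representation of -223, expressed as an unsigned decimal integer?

1825

223 in 11 bits: 00011011111
Invert: 11100100000
Add 1:  11100100001 = 1825
(Check: 2^11 - 223 = 2048 - 223 = 1825.)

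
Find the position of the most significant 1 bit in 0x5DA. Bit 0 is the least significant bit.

10

0x5DA = 10111011010
The topmost 1 is at position 10 (since 2^10 = 1024 ≤ 1498 < 2048).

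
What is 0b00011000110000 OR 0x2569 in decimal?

10105

a = 00011000110000
0x2569 = 10010101101001
 OR → 10011101111001 = 10105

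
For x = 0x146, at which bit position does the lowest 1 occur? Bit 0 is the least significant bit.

1

0x146 = 101000110
Trailing zeros: 1, so the lowest set bit is bit 1 (value 2).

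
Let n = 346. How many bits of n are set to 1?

346 = 101011010
Count the 1s: 1 + 1 + 1 + 1 + 1 = 5

5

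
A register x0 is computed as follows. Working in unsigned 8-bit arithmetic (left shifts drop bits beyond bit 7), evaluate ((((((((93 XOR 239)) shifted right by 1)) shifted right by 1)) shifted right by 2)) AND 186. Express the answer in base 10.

93 = 01011101
239 = 11101111
→ XOR → 10110010 = 178
→ shifted right by 1 → 01011001 = 89
→ shifted right by 1 → 00101100 = 44
→ shifted right by 2 → 00001011 = 11
186 = 10111010
→ AND → 00001010 = 10

10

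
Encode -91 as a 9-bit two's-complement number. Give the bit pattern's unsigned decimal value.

91 in 9 bits: 001011011
Invert: 110100100
Add 1:  110100101 = 421
(Check: 2^9 - 91 = 512 - 91 = 421.)

421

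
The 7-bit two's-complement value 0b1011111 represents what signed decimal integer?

pattern = 1011111 (MSB is 1 ⇒ negative)
Invert: 0100000, add 1 → 0100001 = 33, so the value is -33.
(Equivalently: 95 - 2^7 = 95 - 128 = -33.)

-33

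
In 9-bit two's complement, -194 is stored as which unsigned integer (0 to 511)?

318

194 in 9 bits: 011000010
Invert: 100111101
Add 1:  100111110 = 318
(Check: 2^9 - 194 = 512 - 194 = 318.)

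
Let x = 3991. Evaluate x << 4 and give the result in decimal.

3991 = 0000111110010111
shift left by 4 → 1111100101110000 = 63856
(equivalently, 3991 × 2^4 = 3991 × 16)

63856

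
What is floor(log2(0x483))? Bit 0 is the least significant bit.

0x483 = 10010000011
The topmost 1 is at position 10 (since 2^10 = 1024 ≤ 1155 < 2048).

10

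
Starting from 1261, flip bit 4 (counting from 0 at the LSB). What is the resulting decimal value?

1277

x = 10011101101
bit 4 is currently 0; toggle it via x ^ (1 << 4) = x ^ 16
→ 10011111101 = 1277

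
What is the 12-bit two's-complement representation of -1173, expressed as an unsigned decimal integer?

2923

1173 in 12 bits: 010010010101
Invert: 101101101010
Add 1:  101101101011 = 2923
(Check: 2^12 - 1173 = 4096 - 1173 = 2923.)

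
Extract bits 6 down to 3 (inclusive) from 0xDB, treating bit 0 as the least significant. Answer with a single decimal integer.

v = 011011011
Shift right by 3: 011011
Mask low 4 bits: 1011 = 11

11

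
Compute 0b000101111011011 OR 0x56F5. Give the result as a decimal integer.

a = 000101111011011
0x56F5 = 101011011110101
 OR → 101111111111111 = 24575

24575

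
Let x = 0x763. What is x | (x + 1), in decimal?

x = 11101100011 = 1891
x + 1 = 11101100100
OR    = 11101100111 = 1895
(x | (x + 1) sets the lowest cleared bit.)

1895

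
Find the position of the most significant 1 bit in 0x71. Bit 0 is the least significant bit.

0x71 = 1110001
The topmost 1 is at position 6 (since 2^6 = 64 ≤ 113 < 128).

6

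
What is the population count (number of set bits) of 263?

263 = 100000111
Count the 1s: 1 + 1 + 1 + 1 = 4

4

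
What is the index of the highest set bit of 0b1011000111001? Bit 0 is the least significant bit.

12

0b1011000111001 = 1011000111001
The topmost 1 is at position 12 (since 2^12 = 4096 ≤ 5689 < 8192).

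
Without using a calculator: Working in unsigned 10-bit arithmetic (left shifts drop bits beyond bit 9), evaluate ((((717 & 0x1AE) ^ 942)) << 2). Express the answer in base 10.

136

717 = 1011001101
0x1AE = 0110101110
→ & → 0010001100 = 140
942 = 1110101110
→ ^ → 1100100010 = 802
→ << 2 (mod 2^10) → 0010001000 = 136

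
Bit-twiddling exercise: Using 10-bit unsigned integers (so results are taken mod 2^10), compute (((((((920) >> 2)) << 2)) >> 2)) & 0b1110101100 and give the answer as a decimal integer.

920 = 1110011000
→ >> 2 → 0011100110 = 230
→ << 2 (mod 2^10) → 1110011000 = 920
→ >> 2 → 0011100110 = 230
0b1110101100 = 1110101100
→ & → 0010100100 = 164

164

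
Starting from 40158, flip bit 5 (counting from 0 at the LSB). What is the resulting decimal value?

40190

x = 1001110011011110
bit 5 is currently 0; toggle it via x ^ (1 << 5) = x ^ 32
→ 1001110011111110 = 40190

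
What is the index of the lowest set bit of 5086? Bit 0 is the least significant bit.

5086 = 1001111011110
Trailing zeros: 1, so the lowest set bit is bit 1 (value 2).

1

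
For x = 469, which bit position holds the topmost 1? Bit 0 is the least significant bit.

8

469 = 111010101
The topmost 1 is at position 8 (since 2^8 = 256 ≤ 469 < 512).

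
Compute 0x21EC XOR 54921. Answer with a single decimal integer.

0x21EC = 0010000111101100
54921 = 1101011010001001
XOR → 1111011101100101 = 63333

63333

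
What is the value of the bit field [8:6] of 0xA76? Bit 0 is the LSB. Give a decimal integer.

v = 0101001110110
Shift right by 6: 0101001
Mask low 3 bits: 001 = 1

1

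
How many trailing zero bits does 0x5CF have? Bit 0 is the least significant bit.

0x5CF = 10111001111
Trailing zeros: 0, so the lowest set bit is bit 0 (value 1).

0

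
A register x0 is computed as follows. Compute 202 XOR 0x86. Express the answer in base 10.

76

202 = 11001010
0x86 = 10000110
XOR → 01001100 = 76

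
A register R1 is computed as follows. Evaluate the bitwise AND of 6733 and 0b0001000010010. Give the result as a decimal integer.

6733 = 1101001001101
b = 0001000010010
AND → 0001000000000 = 512

512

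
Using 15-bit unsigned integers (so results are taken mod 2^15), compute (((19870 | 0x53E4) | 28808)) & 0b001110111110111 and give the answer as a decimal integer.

7670

19870 = 100110110011110
0x53E4 = 101001111100100
→ | → 101111111111110 = 24574
28808 = 111000010001000
→ | → 111111111111110 = 32766
0b001110111110111 = 001110111110111
→ & → 001110111110110 = 7670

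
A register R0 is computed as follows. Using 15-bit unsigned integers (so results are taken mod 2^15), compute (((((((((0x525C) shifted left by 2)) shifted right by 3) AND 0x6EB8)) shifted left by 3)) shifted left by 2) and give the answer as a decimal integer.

0x525C = 101001001011100
→ shifted left by 2 (mod 2^15) → 100100101110000 = 18800
→ shifted right by 3 → 000100100101110 = 2350
0x6EB8 = 110111010111000
→ AND → 000100000101000 = 2088
→ shifted left by 3 (mod 2^15) → 100000101000000 = 16704
→ shifted left by 2 (mod 2^15) → 000010100000000 = 1280

1280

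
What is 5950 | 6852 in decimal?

5950 = 1011100111110
6852 = 1101011000100
 OR → 1111111111110 = 8190

8190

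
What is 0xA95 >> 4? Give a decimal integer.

169

0xA95 = 101010010101
shift right by 4 → 000010101001 = 169
(equivalently, floor(2709 / 16))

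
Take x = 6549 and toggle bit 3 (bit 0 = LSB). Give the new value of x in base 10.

x = 1100110010101
bit 3 is currently 0; toggle it via x ^ (1 << 3) = x ^ 8
→ 1100110011101 = 6557

6557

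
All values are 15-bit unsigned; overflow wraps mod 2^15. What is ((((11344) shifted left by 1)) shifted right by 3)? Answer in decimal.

2836

11344 = 010110001010000
→ shifted left by 1 (mod 2^15) → 101100010100000 = 22688
→ shifted right by 3 → 000101100010100 = 2836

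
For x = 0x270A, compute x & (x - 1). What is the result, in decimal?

x = 10011100001010 = 9994
x - 1 = 10011100001001
AND   = 10011100001000 = 9992
(x & (x - 1) clears the lowest set bit of x.)

9992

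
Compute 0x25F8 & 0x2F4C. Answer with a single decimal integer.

9544

0x25F8 = 10010111111000
0x2F4C = 10111101001100
AND → 10010101001000 = 9544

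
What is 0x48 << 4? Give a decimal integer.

1152

0x48 = 00001001000
shift left by 4 → 10010000000 = 1152
(equivalently, 72 × 2^4 = 72 × 16)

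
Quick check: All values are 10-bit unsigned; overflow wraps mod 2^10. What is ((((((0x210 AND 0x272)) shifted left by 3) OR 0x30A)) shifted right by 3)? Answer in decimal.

0x210 = 1000010000
0x272 = 1001110010
→ AND → 1000010000 = 528
→ shifted left by 3 (mod 2^10) → 0010000000 = 128
0x30A = 1100001010
→ OR → 1110001010 = 906
→ shifted right by 3 → 0001110001 = 113

113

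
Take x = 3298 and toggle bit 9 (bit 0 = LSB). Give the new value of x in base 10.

x = 110011100010
bit 9 is currently 0; toggle it via x ^ (1 << 9) = x ^ 512
→ 111011100010 = 3810

3810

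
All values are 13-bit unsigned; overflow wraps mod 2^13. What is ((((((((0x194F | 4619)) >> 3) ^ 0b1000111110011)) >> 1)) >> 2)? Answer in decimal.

595

0x194F = 1100101001111
4619 = 1001000001011
→ | → 1101101001111 = 6991
→ >> 3 → 0001101101001 = 873
0b1000111110011 = 1000111110011
→ ^ → 1001010011010 = 4762
→ >> 1 → 0100101001101 = 2381
→ >> 2 → 0001001010011 = 595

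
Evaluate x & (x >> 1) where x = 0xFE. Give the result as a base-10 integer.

x = 11111110 = 254
x>>1 = 01111111
AND  = 01111110 = 126
(x & (x >> 1) has a 1 wherever x has two consecutive 1 bits.)

126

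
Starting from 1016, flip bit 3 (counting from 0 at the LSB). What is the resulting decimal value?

1008

x = 01111111000
bit 3 is currently 1; toggle it via x ^ (1 << 3) = x ^ 8
→ 01111110000 = 1008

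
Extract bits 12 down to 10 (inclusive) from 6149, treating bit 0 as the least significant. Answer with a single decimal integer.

6

v = 1100000000101
Shift right by 10: 110
Mask low 3 bits: 110 = 6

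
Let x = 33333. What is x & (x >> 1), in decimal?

x = 1000001000110101 = 33333
x>>1 = 0100000100011010
AND  = 0000000000010000 = 16
(x & (x >> 1) has a 1 wherever x has two consecutive 1 bits.)

16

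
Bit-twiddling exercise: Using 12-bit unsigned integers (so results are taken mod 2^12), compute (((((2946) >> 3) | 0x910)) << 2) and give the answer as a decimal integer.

1472

2946 = 101110000010
→ >> 3 → 000101110000 = 368
0x910 = 100100010000
→ | → 100101110000 = 2416
→ << 2 (mod 2^12) → 010111000000 = 1472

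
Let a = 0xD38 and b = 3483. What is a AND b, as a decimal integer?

3352

0xD38 = 110100111000
3483 = 110110011011
AND → 110100011000 = 3352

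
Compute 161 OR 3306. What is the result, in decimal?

161 = 000010100001
3306 = 110011101010
 OR → 110011101011 = 3307

3307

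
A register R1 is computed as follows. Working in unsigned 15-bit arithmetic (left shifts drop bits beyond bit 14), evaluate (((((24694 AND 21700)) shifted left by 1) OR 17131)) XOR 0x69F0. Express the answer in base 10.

11035

24694 = 110000001110110
21700 = 101010011000100
→ AND → 100000001000100 = 16452
→ shifted left by 1 (mod 2^15) → 000000010001000 = 136
17131 = 100001011101011
→ OR → 100001011101011 = 17131
0x69F0 = 110100111110000
→ XOR → 010101100011011 = 11035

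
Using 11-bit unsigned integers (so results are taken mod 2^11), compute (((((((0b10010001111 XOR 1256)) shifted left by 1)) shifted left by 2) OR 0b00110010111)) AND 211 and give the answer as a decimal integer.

147

0b10010001111 = 10010001111
1256 = 10011101000
→ XOR → 00001100111 = 103
→ shifted left by 1 (mod 2^11) → 00011001110 = 206
→ shifted left by 2 (mod 2^11) → 01100111000 = 824
0b00110010111 = 00110010111
→ OR → 01110111111 = 959
211 = 00011010011
→ AND → 00010010011 = 147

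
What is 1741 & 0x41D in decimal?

1037

1741 = 11011001101
0x41D = 10000011101
AND → 10000001101 = 1037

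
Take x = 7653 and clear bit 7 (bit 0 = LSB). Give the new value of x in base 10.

x = 1110111100101
bit 7 is currently 1; clear it via x & ~(1 << 7) = x & ~128
→ 1110101100101 = 7525

7525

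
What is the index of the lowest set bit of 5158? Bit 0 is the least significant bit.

5158 = 1010000100110
Trailing zeros: 1, so the lowest set bit is bit 1 (value 2).

1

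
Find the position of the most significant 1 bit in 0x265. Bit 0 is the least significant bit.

0x265 = 1001100101
The topmost 1 is at position 9 (since 2^9 = 512 ≤ 613 < 1024).

9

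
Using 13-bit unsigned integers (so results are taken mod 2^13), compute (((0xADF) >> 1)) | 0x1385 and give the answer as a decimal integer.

6127

0xADF = 0101011011111
→ >> 1 → 0010101101111 = 1391
0x1385 = 1001110000101
→ | → 1011111101111 = 6127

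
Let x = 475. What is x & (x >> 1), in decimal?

201

x = 111011011 = 475
x>>1 = 011101101
AND  = 011001001 = 201
(x & (x >> 1) has a 1 wherever x has two consecutive 1 bits.)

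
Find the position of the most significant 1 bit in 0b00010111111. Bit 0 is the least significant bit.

0b00010111111 = 10111111
The topmost 1 is at position 7 (since 2^7 = 128 ≤ 191 < 256).

7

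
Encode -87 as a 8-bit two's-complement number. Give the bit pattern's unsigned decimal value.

169

87 in 8 bits: 01010111
Invert: 10101000
Add 1:  10101001 = 169
(Check: 2^8 - 87 = 256 - 87 = 169.)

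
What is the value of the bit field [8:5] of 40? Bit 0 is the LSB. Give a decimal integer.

v = 0000101000
Shift right by 5: 00001
Mask low 4 bits: 0001 = 1

1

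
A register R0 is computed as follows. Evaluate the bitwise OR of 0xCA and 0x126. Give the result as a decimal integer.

0xCA = 011001010
0x126 = 100100110
 OR → 111101110 = 494

494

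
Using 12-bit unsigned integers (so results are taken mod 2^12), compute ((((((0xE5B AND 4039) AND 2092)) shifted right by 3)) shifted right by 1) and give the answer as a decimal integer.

128

0xE5B = 111001011011
4039 = 111111000111
→ AND → 111001000011 = 3651
2092 = 100000101100
→ AND → 100000000000 = 2048
→ shifted right by 3 → 000100000000 = 256
→ shifted right by 1 → 000010000000 = 128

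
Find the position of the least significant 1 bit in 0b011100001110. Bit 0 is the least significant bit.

1

0b011100001110 = 11100001110
Trailing zeros: 1, so the lowest set bit is bit 1 (value 2).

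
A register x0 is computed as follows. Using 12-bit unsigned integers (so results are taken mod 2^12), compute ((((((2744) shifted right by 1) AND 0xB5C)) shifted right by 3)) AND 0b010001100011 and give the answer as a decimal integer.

2744 = 101010111000
→ shifted right by 1 → 010101011100 = 1372
0xB5C = 101101011100
→ AND → 000101011100 = 348
→ shifted right by 3 → 000000101011 = 43
0b010001100011 = 010001100011
→ AND → 000000100011 = 35

35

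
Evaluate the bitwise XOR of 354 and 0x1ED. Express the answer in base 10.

354 = 101100010
0x1ED = 111101101
XOR → 010001111 = 143

143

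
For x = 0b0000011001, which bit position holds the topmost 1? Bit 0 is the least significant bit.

0b0000011001 = 11001
The topmost 1 is at position 4 (since 2^4 = 16 ≤ 25 < 32).

4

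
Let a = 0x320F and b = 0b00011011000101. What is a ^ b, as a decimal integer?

13514

0x320F = 11001000001111
b = 00011011000101
XOR → 11010011001010 = 13514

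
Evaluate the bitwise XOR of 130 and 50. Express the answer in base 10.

176

130 = 10000010
50 = 00110010
XOR → 10110000 = 176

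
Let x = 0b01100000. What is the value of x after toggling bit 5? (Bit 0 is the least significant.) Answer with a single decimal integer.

x = 01100000
bit 5 is currently 1; toggle it via x ^ (1 << 5) = x ^ 32
→ 01000000 = 64

64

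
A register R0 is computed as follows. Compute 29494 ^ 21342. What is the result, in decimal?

8296

29494 = 111001100110110
21342 = 101001101011110
XOR → 010000001101000 = 8296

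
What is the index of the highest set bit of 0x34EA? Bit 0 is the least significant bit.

0x34EA = 11010011101010
The topmost 1 is at position 13 (since 2^13 = 8192 ≤ 13546 < 16384).

13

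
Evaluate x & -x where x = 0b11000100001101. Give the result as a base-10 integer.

x = 11000100001101 = 12557
-x (two's complement) = …00111011110011
AND   = 00000000000001 = 1
(x & -x isolates the lowest set bit of x.)

1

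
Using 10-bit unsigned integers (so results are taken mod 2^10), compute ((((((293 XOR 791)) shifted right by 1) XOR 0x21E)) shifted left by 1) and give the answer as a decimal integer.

293 = 0100100101
791 = 1100010111
→ XOR → 1000110010 = 562
→ shifted right by 1 → 0100011001 = 281
0x21E = 1000011110
→ XOR → 1100000111 = 775
→ shifted left by 1 (mod 2^10) → 1000001110 = 526

526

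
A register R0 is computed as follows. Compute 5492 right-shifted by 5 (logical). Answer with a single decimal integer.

5492 = 1010101110100
shift right by 5 → 0000010101011 = 171
(equivalently, floor(5492 / 32))

171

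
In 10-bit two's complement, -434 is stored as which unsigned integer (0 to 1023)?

434 in 10 bits: 0110110010
Invert: 1001001101
Add 1:  1001001110 = 590
(Check: 2^10 - 434 = 1024 - 434 = 590.)

590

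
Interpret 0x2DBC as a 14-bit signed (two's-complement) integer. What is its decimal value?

-4676

pattern = 10110110111100 (MSB is 1 ⇒ negative)
Invert: 01001001000011, add 1 → 01001001000100 = 4676, so the value is -4676.
(Equivalently: 11708 - 2^14 = 11708 - 16384 = -4676.)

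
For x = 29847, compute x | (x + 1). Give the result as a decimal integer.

x = 111010010010111 = 29847
x + 1 = 111010010011000
OR    = 111010010011111 = 29855
(x | (x + 1) sets the lowest cleared bit.)

29855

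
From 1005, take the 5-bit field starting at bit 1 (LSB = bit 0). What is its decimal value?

22

v = 1111101101
Shift right by 1: 111110110
Mask low 5 bits: 10110 = 22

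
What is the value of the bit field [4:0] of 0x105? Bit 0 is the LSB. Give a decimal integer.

v = 100000101
Shift right by 0: 100000101
Mask low 5 bits: 00101 = 5

5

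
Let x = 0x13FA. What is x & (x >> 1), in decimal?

504

x = 1001111111010 = 5114
x>>1 = 0100111111101
AND  = 0000111111000 = 504
(x & (x >> 1) has a 1 wherever x has two consecutive 1 bits.)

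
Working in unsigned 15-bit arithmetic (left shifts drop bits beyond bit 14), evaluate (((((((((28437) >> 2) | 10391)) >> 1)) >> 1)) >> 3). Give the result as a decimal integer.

478

28437 = 110111100010101
→ >> 2 → 001101111000101 = 7109
10391 = 010100010010111
→ | → 011101111010111 = 15319
→ >> 1 → 001110111101011 = 7659
→ >> 1 → 000111011110101 = 3829
→ >> 3 → 000000111011110 = 478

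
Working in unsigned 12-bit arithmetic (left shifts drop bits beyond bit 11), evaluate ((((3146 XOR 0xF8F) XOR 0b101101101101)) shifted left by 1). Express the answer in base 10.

336

3146 = 110001001010
0xF8F = 111110001111
→ XOR → 001111000101 = 965
0b101101101101 = 101101101101
→ XOR → 100010101000 = 2216
→ shifted left by 1 (mod 2^12) → 000101010000 = 336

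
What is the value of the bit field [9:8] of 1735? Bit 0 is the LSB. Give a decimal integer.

v = 11011000111
Shift right by 8: 110
Mask low 2 bits: 10 = 2

2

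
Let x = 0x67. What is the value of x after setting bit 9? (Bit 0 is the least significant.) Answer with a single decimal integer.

615

x = 0001100111
bit 9 is currently 0; set it via x | (1 << 9) = x | 512
→ 1001100111 = 615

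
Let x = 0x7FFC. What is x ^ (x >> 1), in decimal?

16386

x = 111111111111100 = 32764
x>>1 = 011111111111110
XOR  = 100000000000010 = 16386
(x ^ (x >> 1) gives the standard binary-reflected Gray code of x.)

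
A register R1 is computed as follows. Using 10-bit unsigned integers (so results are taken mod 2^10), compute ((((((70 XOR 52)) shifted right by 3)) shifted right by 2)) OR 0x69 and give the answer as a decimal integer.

70 = 0001000110
52 = 0000110100
→ XOR → 0001110010 = 114
→ shifted right by 3 → 0000001110 = 14
→ shifted right by 2 → 0000000011 = 3
0x69 = 0001101001
→ OR → 0001101011 = 107

107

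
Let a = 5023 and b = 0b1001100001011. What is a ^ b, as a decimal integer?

148

5023 = 1001110011111
b = 1001100001011
XOR → 0000010010100 = 148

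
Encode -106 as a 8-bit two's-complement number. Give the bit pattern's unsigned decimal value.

106 in 8 bits: 01101010
Invert: 10010101
Add 1:  10010110 = 150
(Check: 2^8 - 106 = 256 - 106 = 150.)

150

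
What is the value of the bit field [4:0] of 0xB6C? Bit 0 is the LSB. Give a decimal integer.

12

v = 0101101101100
Shift right by 0: 0101101101100
Mask low 5 bits: 01100 = 12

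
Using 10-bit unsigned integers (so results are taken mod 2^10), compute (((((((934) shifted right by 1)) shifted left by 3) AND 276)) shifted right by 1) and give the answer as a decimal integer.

934 = 1110100110
→ shifted right by 1 → 0111010011 = 467
→ shifted left by 3 (mod 2^10) → 1010011000 = 664
276 = 0100010100
→ AND → 0000010000 = 16
→ shifted right by 1 → 0000001000 = 8

8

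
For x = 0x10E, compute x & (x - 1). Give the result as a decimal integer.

x = 100001110 = 270
x - 1 = 100001101
AND   = 100001100 = 268
(x & (x - 1) clears the lowest set bit of x.)

268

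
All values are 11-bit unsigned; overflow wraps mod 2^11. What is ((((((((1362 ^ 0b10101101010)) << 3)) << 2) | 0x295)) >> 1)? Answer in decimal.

970

1362 = 10101010010
0b10101101010 = 10101101010
→ ^ → 00000111000 = 56
→ << 3 (mod 2^11) → 00111000000 = 448
→ << 2 (mod 2^11) → 11100000000 = 1792
0x295 = 01010010101
→ | → 11110010101 = 1941
→ >> 1 → 01111001010 = 970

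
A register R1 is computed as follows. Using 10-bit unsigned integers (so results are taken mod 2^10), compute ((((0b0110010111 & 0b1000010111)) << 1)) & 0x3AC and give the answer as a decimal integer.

44

0b0110010111 = 0110010111
0b1000010111 = 1000010111
→ & → 0000010111 = 23
→ << 1 (mod 2^10) → 0000101110 = 46
0x3AC = 1110101100
→ & → 0000101100 = 44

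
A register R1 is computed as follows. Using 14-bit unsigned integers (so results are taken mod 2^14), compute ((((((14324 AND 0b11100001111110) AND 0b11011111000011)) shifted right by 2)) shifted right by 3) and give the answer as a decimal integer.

14324 = 11011111110100
0b11100001111110 = 11100001111110
→ AND → 11000001110100 = 12404
0b11011111000011 = 11011111000011
→ AND → 11000001000000 = 12352
→ shifted right by 2 → 00110000010000 = 3088
→ shifted right by 3 → 00000110000010 = 386

386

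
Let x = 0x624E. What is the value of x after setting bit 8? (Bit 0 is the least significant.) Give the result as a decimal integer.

x = 110001001001110
bit 8 is currently 0; set it via x | (1 << 8) = x | 256
→ 110001101001110 = 25422

25422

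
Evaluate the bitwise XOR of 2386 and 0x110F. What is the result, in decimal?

6237

2386 = 0100101010010
0x110F = 1000100001111
XOR → 1100001011101 = 6237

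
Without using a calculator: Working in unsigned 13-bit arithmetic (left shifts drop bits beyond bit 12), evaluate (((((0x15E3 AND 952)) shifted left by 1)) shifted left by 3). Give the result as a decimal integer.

0x15E3 = 1010111100011
952 = 0001110111000
→ AND → 0000110100000 = 416
→ shifted left by 1 (mod 2^13) → 0001101000000 = 832
→ shifted left by 3 (mod 2^13) → 1101000000000 = 6656

6656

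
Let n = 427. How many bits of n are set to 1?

6

427 = 110101011
Count the 1s: 1 + 1 + 1 + 1 + 1 + 1 = 6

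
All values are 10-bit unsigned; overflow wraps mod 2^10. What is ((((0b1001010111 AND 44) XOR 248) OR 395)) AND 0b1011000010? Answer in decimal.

0b1001010111 = 1001010111
44 = 0000101100
→ AND → 0000000100 = 4
248 = 0011111000
→ XOR → 0011111100 = 252
395 = 0110001011
→ OR → 0111111111 = 511
0b1011000010 = 1011000010
→ AND → 0011000010 = 194

194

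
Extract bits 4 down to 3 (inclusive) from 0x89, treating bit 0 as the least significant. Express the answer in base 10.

1

v = 010001001
Shift right by 3: 010001
Mask low 2 bits: 01 = 1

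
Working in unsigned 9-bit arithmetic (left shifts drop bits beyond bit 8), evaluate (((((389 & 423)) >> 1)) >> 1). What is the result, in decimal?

97

389 = 110000101
423 = 110100111
→ & → 110000101 = 389
→ >> 1 → 011000010 = 194
→ >> 1 → 001100001 = 97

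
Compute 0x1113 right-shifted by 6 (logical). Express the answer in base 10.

0x1113 = 1000100010011
shift right by 6 → 0000001000100 = 68
(equivalently, floor(4371 / 64))

68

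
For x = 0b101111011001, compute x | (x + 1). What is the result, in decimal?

3035

x = 101111011001 = 3033
x + 1 = 101111011010
OR    = 101111011011 = 3035
(x | (x + 1) sets the lowest cleared bit.)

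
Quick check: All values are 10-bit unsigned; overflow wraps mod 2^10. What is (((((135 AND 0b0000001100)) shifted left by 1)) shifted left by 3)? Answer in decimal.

64

135 = 0010000111
0b0000001100 = 0000001100
→ AND → 0000000100 = 4
→ shifted left by 1 (mod 2^10) → 0000001000 = 8
→ shifted left by 3 (mod 2^10) → 0001000000 = 64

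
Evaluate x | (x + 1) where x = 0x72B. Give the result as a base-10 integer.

1839

x = 11100101011 = 1835
x + 1 = 11100101100
OR    = 11100101111 = 1839
(x | (x + 1) sets the lowest cleared bit.)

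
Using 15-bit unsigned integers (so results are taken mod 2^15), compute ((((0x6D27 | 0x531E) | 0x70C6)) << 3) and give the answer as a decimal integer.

32760

0x6D27 = 110110100100111
0x531E = 101001100011110
→ | → 111111100111111 = 32575
0x70C6 = 111000011000110
→ | → 111111111111111 = 32767
→ << 3 (mod 2^15) → 111111111111000 = 32760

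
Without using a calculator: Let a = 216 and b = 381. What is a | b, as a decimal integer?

509

216 = 011011000
381 = 101111101
 OR → 111111101 = 509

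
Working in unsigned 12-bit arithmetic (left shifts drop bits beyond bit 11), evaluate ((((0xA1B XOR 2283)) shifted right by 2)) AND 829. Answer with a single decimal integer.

60

0xA1B = 101000011011
2283 = 100011101011
→ XOR → 001011110000 = 752
→ shifted right by 2 → 000010111100 = 188
829 = 001100111101
→ AND → 000000111100 = 60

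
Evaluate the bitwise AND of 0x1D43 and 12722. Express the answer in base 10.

0x1D43 = 01110101000011
12722 = 11000110110010
AND → 01000100000010 = 4354

4354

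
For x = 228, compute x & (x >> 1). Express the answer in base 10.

x = 11100100 = 228
x>>1 = 01110010
AND  = 01100000 = 96
(x & (x >> 1) has a 1 wherever x has two consecutive 1 bits.)

96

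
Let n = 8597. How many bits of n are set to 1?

8597 = 10000110010101
Count the 1s: 1 + 1 + 1 + 1 + 1 + 1 = 6

6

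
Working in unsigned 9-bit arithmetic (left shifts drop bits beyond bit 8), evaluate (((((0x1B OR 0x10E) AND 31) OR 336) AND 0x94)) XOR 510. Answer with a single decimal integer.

490

0x1B = 000011011
0x10E = 100001110
→ OR → 100011111 = 287
31 = 000011111
→ AND → 000011111 = 31
336 = 101010000
→ OR → 101011111 = 351
0x94 = 010010100
→ AND → 000010100 = 20
510 = 111111110
→ XOR → 111101010 = 490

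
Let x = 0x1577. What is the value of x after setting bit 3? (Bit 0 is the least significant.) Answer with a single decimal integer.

x = 01010101110111
bit 3 is currently 0; set it via x | (1 << 3) = x | 8
→ 01010101111111 = 5503

5503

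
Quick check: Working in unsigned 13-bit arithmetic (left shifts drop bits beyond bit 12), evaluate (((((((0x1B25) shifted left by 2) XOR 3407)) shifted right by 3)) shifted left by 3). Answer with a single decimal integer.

0x1B25 = 1101100100101
→ shifted left by 2 (mod 2^13) → 0110010010100 = 3220
3407 = 0110101001111
→ XOR → 0000111011011 = 475
→ shifted right by 3 → 0000000111011 = 59
→ shifted left by 3 (mod 2^13) → 0000111011000 = 472

472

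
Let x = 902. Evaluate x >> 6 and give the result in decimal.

14

902 = 1110000110
shift right by 6 → 0000001110 = 14
(equivalently, floor(902 / 64))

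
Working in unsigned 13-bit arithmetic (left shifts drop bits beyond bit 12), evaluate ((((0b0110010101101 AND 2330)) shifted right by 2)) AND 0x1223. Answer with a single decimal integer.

514

0b0110010101101 = 0110010101101
2330 = 0100100011010
→ AND → 0100000001000 = 2056
→ shifted right by 2 → 0001000000010 = 514
0x1223 = 1001000100011
→ AND → 0001000000010 = 514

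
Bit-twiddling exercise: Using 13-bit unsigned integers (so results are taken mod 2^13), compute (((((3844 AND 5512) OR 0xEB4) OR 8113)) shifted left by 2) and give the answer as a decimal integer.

3844 = 0111100000100
5512 = 1010110001000
→ AND → 0010100000000 = 1280
0xEB4 = 0111010110100
→ OR → 0111110110100 = 4020
8113 = 1111110110001
→ OR → 1111110110101 = 8117
→ shifted left by 2 (mod 2^13) → 1111011010100 = 7892

7892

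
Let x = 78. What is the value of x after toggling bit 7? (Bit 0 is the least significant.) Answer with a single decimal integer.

x = 000001001110
bit 7 is currently 0; toggle it via x ^ (1 << 7) = x ^ 128
→ 000011001110 = 206

206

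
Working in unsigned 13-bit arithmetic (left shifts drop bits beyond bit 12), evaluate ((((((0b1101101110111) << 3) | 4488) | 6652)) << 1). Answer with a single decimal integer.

6136

0b1101101110111 = 1101101110111
→ << 3 (mod 2^13) → 1101110111000 = 7096
4488 = 1000110001000
→ | → 1101110111000 = 7096
6652 = 1100111111100
→ | → 1101111111100 = 7164
→ << 1 (mod 2^13) → 1011111111000 = 6136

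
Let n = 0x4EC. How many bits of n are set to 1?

0x4EC = 10011101100
Count the 1s: 1 + 1 + 1 + 1 + 1 + 1 = 6

6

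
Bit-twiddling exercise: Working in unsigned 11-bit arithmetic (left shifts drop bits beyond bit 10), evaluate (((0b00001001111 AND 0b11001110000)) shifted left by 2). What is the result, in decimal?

0b00001001111 = 00001001111
0b11001110000 = 11001110000
→ AND → 00001000000 = 64
→ shifted left by 2 (mod 2^11) → 00100000000 = 256

256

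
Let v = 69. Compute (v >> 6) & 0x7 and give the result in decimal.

1

v = 001000101
Shift right by 6: 001
Mask low 3 bits: 001 = 1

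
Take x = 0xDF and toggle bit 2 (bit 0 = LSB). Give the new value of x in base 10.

219

x = 11011111
bit 2 is currently 1; toggle it via x ^ (1 << 2) = x ^ 4
→ 11011011 = 219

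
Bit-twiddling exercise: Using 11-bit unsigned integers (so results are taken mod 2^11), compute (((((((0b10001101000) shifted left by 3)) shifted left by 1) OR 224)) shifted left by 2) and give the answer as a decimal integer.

0b10001101000 = 10001101000
→ shifted left by 3 (mod 2^11) → 01101000000 = 832
→ shifted left by 1 (mod 2^11) → 11010000000 = 1664
224 = 00011100000
→ OR → 11011100000 = 1760
→ shifted left by 2 (mod 2^11) → 01110000000 = 896

896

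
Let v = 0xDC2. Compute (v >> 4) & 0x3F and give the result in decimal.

28

v = 110111000010
Shift right by 4: 11011100
Mask low 6 bits: 011100 = 28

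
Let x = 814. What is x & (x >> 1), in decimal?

262

x = 1100101110 = 814
x>>1 = 0110010111
AND  = 0100000110 = 262
(x & (x >> 1) has a 1 wherever x has two consecutive 1 bits.)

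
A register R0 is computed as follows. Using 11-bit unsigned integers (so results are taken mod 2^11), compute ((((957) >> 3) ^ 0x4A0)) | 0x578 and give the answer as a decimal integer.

957 = 01110111101
→ >> 3 → 00001110111 = 119
0x4A0 = 10010100000
→ ^ → 10011010111 = 1239
0x578 = 10101111000
→ | → 10111111111 = 1535

1535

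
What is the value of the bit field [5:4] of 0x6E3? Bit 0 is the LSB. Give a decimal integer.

2

v = 011011100011
Shift right by 4: 01101110
Mask low 2 bits: 10 = 2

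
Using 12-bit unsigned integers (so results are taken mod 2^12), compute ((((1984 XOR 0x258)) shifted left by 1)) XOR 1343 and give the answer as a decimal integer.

1984 = 011111000000
0x258 = 001001011000
→ XOR → 010110011000 = 1432
→ shifted left by 1 (mod 2^12) → 101100110000 = 2864
1343 = 010100111111
→ XOR → 111000001111 = 3599

3599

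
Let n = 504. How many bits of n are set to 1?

6

504 = 111111000
Count the 1s: 1 + 1 + 1 + 1 + 1 + 1 = 6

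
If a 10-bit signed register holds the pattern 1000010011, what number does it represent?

pattern = 1000010011 (MSB is 1 ⇒ negative)
Invert: 0111101100, add 1 → 0111101101 = 493, so the value is -493.
(Equivalently: 531 - 2^10 = 531 - 1024 = -493.)

-493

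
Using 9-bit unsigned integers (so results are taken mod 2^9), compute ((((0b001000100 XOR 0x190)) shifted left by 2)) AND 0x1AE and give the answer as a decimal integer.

0b001000100 = 001000100
0x190 = 110010000
→ XOR → 111010100 = 468
→ shifted left by 2 (mod 2^9) → 101010000 = 336
0x1AE = 110101110
→ AND → 100000000 = 256

256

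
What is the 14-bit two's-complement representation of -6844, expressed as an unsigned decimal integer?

6844 in 14 bits: 01101010111100
Invert: 10010101000011
Add 1:  10010101000100 = 9540
(Check: 2^14 - 6844 = 16384 - 6844 = 9540.)

9540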